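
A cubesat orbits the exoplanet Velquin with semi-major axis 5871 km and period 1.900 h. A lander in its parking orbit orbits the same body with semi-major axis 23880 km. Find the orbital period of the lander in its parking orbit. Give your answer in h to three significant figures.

Kepler's third law: T² ∝ a³, so T₂ = T₁ (a₂/a₁)^(3/2).
a₂/a₁ = 4.067, (a₂/a₁)^(3/2) = 8.203.
T₂ = 1.900 × 8.203 = 15.59 h.

T₂ ≈ 15.6 h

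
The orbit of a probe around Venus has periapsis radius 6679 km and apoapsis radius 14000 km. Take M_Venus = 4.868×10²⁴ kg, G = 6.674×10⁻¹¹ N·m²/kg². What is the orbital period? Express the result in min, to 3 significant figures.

T ≈ 193 min

μ = GM = 6.674×10⁻¹¹ × 4.868×10²⁴ = 3.249×10¹⁴ m³/s².
Semi-major axis a = (r_p + r_a)/2 = (6679.0 + 14000)/2 = 10340 km = 1.034×10⁷ m.
By Kepler's third law T = 2π√(a³/μ) = 2π × 1.845×10³ = 1.159×10⁴ s.
= 193.2 min.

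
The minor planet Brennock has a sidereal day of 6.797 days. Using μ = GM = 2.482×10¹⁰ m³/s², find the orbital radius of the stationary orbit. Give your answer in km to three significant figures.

T = 6.797 days = 5.873×10⁵ s.
A synchronous orbit has period T, so by Kepler's third law a = (μT²/4π²)^(1/3).
μT²/4π² = 2.482×10¹⁰ × (5.873×10⁵)² / 39.48 = 2.168×10²⁰ m³.
a = 6.008×10⁶ m = 6007.6 km.

r_sync ≈ 6010 km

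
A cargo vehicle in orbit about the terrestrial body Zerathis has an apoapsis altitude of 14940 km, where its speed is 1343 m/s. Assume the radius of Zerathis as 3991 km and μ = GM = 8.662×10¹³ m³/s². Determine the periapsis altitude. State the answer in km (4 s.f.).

r_a = 3991 + 14940 = 18931 km = 1.893×10⁷ m.
Specific energy ε = v²/2 − μ/r = -3.674×10⁶ J/kg, so a = −μ/(2ε) = 1.179×10⁷ m.
The apsides satisfy r_p + r_a = 2a, so the periapsis radius is 2a − r_a = 4.647×10⁶ m = 4647.2 km.
Periapsis altitude = 4647.2 − 3991 = 656.16 km.

periapsis altitude ≈ 656.2 km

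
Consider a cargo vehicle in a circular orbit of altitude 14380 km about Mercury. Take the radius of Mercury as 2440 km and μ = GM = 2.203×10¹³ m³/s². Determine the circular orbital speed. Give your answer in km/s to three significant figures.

v ≈ 1.14 km/s

r = 2440 + 14380 = 16820 km = 1.6820×10⁷ m.
For a circular orbit v = √(μ/r) = √(2.203×10¹³ / 1.682×10⁷) = √(1.310×10⁶) = 1144 m/s.
That is 1.144 km/s.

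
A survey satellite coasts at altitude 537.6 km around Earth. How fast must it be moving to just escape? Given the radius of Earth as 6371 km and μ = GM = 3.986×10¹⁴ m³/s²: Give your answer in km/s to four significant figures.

v_esc ≈ 10.74 km/s

r = 6371 + 537.6 = 6908.6 km = 6.9086×10⁶ m.
Escape speed v_esc = √(2μ/r) = √(2 × 3.986×10¹⁴ / 6.909×10⁶) = √(1.154×10⁸) = 10740 m/s.
= 10.74 km/s.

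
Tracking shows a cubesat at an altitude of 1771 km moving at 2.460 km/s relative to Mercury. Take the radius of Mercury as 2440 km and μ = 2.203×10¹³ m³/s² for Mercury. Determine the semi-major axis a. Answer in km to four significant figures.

a ≈ 4994 km

r = 2440 + 1771 = 4211.0 km = 4.211×10⁶ m.
Specific orbital energy ε = v²/2 − μ/r = (2460)²/2 − 2.203×10¹³/4.211×10⁶ = -2.206×10⁶ J/kg.
Since ε = −μ/(2a), a = −μ/(2ε) = 4.994×10⁶ m = 4993.8 km.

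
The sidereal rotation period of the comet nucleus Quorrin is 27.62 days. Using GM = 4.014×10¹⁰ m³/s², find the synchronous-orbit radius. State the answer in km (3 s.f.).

r_sync ≈ 18000 km

T = 27.62 days = 2.386×10⁶ s.
A synchronous orbit has period T, so by Kepler's third law a = (μT²/4π²)^(1/3).
μT²/4π² = 4.014×10¹⁰ × (2.386×10⁶)² / 39.48 = 5.790×10²¹ m³.
a = 1.796×10⁷ m = 17957 km.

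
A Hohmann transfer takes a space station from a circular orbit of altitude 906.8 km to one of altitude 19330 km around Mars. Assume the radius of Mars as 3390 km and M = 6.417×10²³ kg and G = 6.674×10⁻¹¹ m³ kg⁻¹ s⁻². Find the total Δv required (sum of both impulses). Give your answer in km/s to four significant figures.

μ = GM = 6.674×10⁻¹¹ × 6.417×10²³ = 4.283×10¹³ m³/s².
r₁ = 3390 + 906.8 = 4296.8 km = 4.2968×10⁶ m.
r₂ = 3390 + 19330 = 22720 km = 2.2720×10⁷ m.
Transfer ellipse a_t = (r₁ + r₂)/2 = 1.351×10⁷ m.
At r₁: circular v_c1 = √(μ/r₁) = 3157 m/s; transfer-periapsis v_p = √[μ(2/r₁ − 1/a_t)] = 4094 m/s.
Δv₁ = v_p − v_c1 = 937.3 m/s.
At r₂: circular v_c2 = √(μ/r₂) = 1373 m/s; transfer-apoapsis v_a = √[μ(2/r₂ − 1/a_t)] = 774.3 m/s.
Δv₂ = v_c2 − v_a = 598.6 m/s.
Total Δv = Δv₁ + Δv₂ = 1536 m/s = 1.536 km/s.

Δv_total ≈ 1.536 km/s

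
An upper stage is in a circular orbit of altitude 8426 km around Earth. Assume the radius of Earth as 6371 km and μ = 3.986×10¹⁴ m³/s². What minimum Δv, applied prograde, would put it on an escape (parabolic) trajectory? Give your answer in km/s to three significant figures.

Δv ≈ 2.15 km/s

r = 6371 + 8426 = 14797 km = 1.4797×10⁷ m.
Circular speed v_c = √(μ/r) = 5190 m/s.
Escape speed v_esc = √(2μ/r) = √2 × v_c = 7340 m/s.
Δv = v_esc − v_c = 2150 m/s = 2.150 km/s.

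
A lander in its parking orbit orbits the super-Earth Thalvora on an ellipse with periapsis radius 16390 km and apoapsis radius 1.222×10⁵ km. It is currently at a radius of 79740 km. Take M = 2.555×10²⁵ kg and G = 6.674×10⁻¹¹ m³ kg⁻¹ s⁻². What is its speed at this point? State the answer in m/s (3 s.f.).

μ = GM = 6.674×10⁻¹¹ × 2.555×10²⁵ = 1.705×10¹⁵ m³/s².
Semi-major axis a = (r_p + r_a)/2 = 69295 km = 6.930×10⁷ m.
Vis-viva: v² = μ(2/r − 1/a) = 1.705×10¹⁵ × (2.508×10⁻⁸ − 1.443×10⁻⁸) = 1.816×10⁷ m²/s².
v = 4262 m/s.

v ≈ 4260 m/s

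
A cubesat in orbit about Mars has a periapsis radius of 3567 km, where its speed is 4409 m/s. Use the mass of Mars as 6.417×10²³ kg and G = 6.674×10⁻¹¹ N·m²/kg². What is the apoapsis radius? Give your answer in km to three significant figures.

apoapsis radius ≈ 15200 km

μ = GM = 6.674×10⁻¹¹ × 6.417×10²³ = 4.283×10¹³ m³/s².
r_p = 3.567×10⁶ m.
Specific energy ε = v²/2 − μ/r = -2.287×10⁶ J/kg, so a = −μ/(2ε) = 9.364×10⁶ m.
The apsides satisfy r_p + r_a = 2a, so the apoapsis radius is 2a − r_p = 1.516×10⁷ m = 15161 km.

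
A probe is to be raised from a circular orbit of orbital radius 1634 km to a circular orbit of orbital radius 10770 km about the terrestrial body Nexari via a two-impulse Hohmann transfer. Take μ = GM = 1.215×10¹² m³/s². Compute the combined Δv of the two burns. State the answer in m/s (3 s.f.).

r₁ = 1634 km = 1.634×10⁶ m.
r₂ = 10770 km = 1.077×10⁷ m.
Transfer ellipse a_t = (r₁ + r₂)/2 = 6.202×10⁶ m.
At r₁: circular v_c1 = √(μ/r₁) = 862.3 m/s; transfer-periapsis v_p = √[μ(2/r₁ − 1/a_t)] = 1136 m/s.
Δv₁ = v_p − v_c1 = 274.0 m/s.
At r₂: circular v_c2 = √(μ/r₂) = 335.9 m/s; transfer-apoapsis v_a = √[μ(2/r₂ − 1/a_t)] = 172.4 m/s.
Δv₂ = v_c2 − v_a = 163.5 m/s.
Total Δv = Δv₁ + Δv₂ = 437.5 m/s.

Δv_total ≈ 437 m/s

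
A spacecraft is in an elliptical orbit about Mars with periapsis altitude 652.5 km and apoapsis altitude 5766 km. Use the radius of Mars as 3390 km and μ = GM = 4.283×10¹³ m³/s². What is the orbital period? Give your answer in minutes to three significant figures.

T ≈ 271 minutes

r_p = 3390 + 652.5 = 4042.5 km = 4.0425×10⁶ m.
r_a = 3390 + 5766 = 9156.0 km = 9.1560×10⁶ m.
Semi-major axis a = (r_p + r_a)/2 = (4042.5 + 9156.0)/2 = 6599.2 km = 6.599×10⁶ m.
By Kepler's third law T = 2π√(a³/μ) = 2π × 2.590×10³ = 1.628×10⁴ s.
= 271.3 minutes.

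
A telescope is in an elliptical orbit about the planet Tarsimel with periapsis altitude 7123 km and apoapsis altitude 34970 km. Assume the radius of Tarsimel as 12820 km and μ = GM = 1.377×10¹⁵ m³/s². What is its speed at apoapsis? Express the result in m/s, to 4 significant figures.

r_p = 12820 + 7123 = 19943 km = 1.9943×10⁷ m.
r_a = 12820 + 34970 = 47790 km = 4.7790×10⁷ m.
Semi-major axis a = (r_p + r_a)/2 = 33866 km = 3.387×10⁷ m.
Vis-viva: v² = μ(2/r − 1/a) = 1.377×10¹⁵ × (4.185×10⁻⁸ − 2.953×10⁻⁸) = 1.697×10⁷ m²/s².
v = 4119 m/s.

v ≈ 4119 m/s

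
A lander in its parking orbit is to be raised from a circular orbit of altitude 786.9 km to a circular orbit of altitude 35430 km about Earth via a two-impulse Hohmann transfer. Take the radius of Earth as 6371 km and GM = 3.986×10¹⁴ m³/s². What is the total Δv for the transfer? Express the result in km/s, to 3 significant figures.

r₁ = 6371 + 786.9 = 7157.9 km = 7.1579×10⁶ m.
r₂ = 6371 + 35430 = 41801 km = 4.1801×10⁷ m.
Transfer ellipse a_t = (r₁ + r₂)/2 = 2.448×10⁷ m.
At r₁: circular v_c1 = √(μ/r₁) = 7462 m/s; transfer-perigee v_p = √[μ(2/r₁ − 1/a_t)] = 9751 m/s.
Δv₁ = v_p − v_c1 = 2289 m/s.
At r₂: circular v_c2 = √(μ/r₂) = 3088 m/s; transfer-apogee v_a = √[μ(2/r₂ − 1/a_t)] = 1670 m/s.
Δv₂ = v_c2 − v_a = 1418 m/s.
Total Δv = Δv₁ + Δv₂ = 3707 m/s = 3.707 km/s.

Δv_total ≈ 3.71 km/s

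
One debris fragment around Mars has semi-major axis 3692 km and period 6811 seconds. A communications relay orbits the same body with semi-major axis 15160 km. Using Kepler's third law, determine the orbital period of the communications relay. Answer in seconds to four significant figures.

Kepler's third law: T² ∝ a³, so T₂ = T₁ (a₂/a₁)^(3/2).
a₂/a₁ = 4.106, (a₂/a₁)^(3/2) = 8.321.
T₂ = 6811 × 8.321 = 56670 seconds.

T₂ ≈ 56670 seconds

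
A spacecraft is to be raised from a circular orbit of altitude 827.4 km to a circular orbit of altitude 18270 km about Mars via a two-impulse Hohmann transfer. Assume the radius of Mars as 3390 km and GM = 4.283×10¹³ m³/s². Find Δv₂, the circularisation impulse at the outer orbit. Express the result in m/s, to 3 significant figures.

r₁ = 3390 + 827.4 = 4217.4 km = 4.2174×10⁶ m.
r₂ = 3390 + 18270 = 21660 km = 2.1660×10⁷ m.
Transfer ellipse a_t = (r₁ + r₂)/2 = 1.294×10⁷ m.
At r₁: circular v_c1 = √(μ/r₁) = 3187 m/s; transfer-periapsis v_p = √[μ(2/r₁ − 1/a_t)] = 4123 m/s.
At r₂: circular v_c2 = √(μ/r₂) = 1406 m/s; transfer-apoapsis v_a = √[μ(2/r₂ − 1/a_t)] = 802.8 m/s.
Δv₂ = v_c2 − v_a = 603.4 m/s.

Δv ≈ 603 m/s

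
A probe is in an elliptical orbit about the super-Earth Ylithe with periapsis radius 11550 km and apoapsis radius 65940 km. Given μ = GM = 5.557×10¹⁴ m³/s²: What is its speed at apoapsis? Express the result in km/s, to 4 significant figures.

v ≈ 1.585 km/s

Semi-major axis a = (r_p + r_a)/2 = 38745 km = 3.874×10⁷ m.
Vis-viva: v² = μ(2/r − 1/a) = 5.557×10¹⁴ × (3.033×10⁻⁸ − 2.581×10⁻⁸) = 2.512×10⁶ m²/s².
v = 1585 m/s = 1.585 km/s.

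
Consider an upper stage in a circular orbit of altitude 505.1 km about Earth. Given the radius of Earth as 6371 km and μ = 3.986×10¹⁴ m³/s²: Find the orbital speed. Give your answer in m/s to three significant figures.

r = 6371 + 505.1 = 6876.1 km = 6.8761×10⁶ m.
For a circular orbit v = √(μ/r) = √(3.986×10¹⁴ / 6.876×10⁶) = √(5.797×10⁷) = 7614 m/s.

v ≈ 7610 m/s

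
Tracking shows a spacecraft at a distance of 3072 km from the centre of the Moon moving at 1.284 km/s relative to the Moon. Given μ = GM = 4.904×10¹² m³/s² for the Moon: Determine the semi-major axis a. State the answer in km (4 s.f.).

r = 3.072×10⁶ m.
Vis-viva rearranged: 1/a = 2/r − v²/μ = 6.510×10⁻⁷ − 3.362×10⁻⁷ = 3.149×10⁻⁷ m⁻¹.
a = 3.176×10⁶ m = 3176.1 km.

a ≈ 3176 km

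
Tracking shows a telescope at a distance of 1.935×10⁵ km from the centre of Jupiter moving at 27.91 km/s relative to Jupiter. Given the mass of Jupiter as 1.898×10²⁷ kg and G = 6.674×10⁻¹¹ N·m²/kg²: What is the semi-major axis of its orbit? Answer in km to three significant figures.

a ≈ 2.39×10⁵ km

μ = GM = 6.674×10⁻¹¹ × 1.898×10²⁷ = 1.267×10¹⁷ m³/s².
r = 1.935×10⁸ m.
Specific orbital energy ε = v²/2 − μ/r = (27910)²/2 − 1.267×10¹⁷/1.935×10⁸ = -2.652×10⁸ J/kg.
Since ε = −μ/(2a), a = −μ/(2ε) = 2.389×10⁸ m = 2.3887×10⁵ km.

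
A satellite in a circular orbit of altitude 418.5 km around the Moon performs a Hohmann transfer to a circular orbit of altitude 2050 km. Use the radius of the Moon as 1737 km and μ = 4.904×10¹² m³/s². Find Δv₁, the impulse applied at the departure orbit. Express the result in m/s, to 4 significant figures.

Δv ≈ 194.5 m/s

r₁ = 1737 + 418.5 = 2155.5 km = 2.1555×10⁶ m.
r₂ = 1737 + 2050 = 3787.0 km = 3.7870×10⁶ m.
Transfer ellipse a_t = (r₁ + r₂)/2 = 2.971×10⁶ m.
At r₁: circular v_c1 = √(μ/r₁) = 1508 m/s; transfer-perilune v_p = √[μ(2/r₁ − 1/a_t)] = 1703 m/s.
Δv₁ = v_p − v_c1 = 194.5 m/s.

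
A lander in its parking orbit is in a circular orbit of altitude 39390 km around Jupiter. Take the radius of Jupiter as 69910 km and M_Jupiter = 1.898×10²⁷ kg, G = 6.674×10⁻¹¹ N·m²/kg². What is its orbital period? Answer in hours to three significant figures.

μ = GM = 6.674×10⁻¹¹ × 1.898×10²⁷ = 1.267×10¹⁷ m³/s².
r = 69910 + 39390 = 109300 km = 1.0930×10⁸ m.
Kepler's third law: T = 2π√(r³/μ) = 2π√((1.093×10⁸)³ / 1.267×10¹⁷).
r³/μ = 1.031×10⁷ s², so T = 2π × 3.211×10³ = 2.017×10⁴ s.
Converting: 2.017×10⁴ s ÷ 3600 = 5.604 hours.

T ≈ 5.60 hours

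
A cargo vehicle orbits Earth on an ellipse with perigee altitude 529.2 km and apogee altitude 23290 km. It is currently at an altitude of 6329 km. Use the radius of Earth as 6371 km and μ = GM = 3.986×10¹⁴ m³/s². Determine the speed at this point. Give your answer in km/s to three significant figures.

v ≈ 6.40 km/s

r_p = 6371 + 529.2 = 6900.2 km = 6.9002×10⁶ m.
r_a = 6371 + 23290 = 29661 km = 2.9661×10⁷ m.
r = 6371 + 6329 = 12700 km = 1.270×10⁷ m.
Semi-major axis a = (r_p + r_a)/2 = 18281 km = 1.828×10⁷ m.
Vis-viva: v² = μ(2/r − 1/a) = 3.986×10¹⁴ × (1.575×10⁻⁷ − 5.470×10⁻⁸) = 4.097×10⁷ m²/s².
v = 6401 m/s = 6.401 km/s.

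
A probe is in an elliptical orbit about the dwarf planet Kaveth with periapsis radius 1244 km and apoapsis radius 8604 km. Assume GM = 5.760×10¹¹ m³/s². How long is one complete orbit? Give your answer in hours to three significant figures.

T ≈ 25.1 hours

Semi-major axis a = (r_p + r_a)/2 = (1244.0 + 8604.0)/2 = 4924.0 km = 4.924×10⁶ m.
By Kepler's third law T = 2π√(a³/μ) = 2π × 1.440×10⁴ = 9.046×10⁴ s.
= 25.13 hours.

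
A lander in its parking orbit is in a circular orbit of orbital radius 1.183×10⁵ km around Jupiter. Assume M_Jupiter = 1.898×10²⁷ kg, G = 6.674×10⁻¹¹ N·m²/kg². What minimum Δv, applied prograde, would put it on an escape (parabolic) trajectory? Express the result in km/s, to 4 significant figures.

μ = GM = 6.674×10⁻¹¹ × 1.898×10²⁷ = 1.267×10¹⁷ m³/s².
r = 1.183×10⁵ km = 1.183×10⁸ m.
Circular speed v_c = √(μ/r) = 32720 m/s.
Escape speed v_esc = √(2μ/r) = √2 × v_c = 46280 m/s.
Δv = v_esc − v_c = 13550 m/s = 13.55 km/s.

Δv ≈ 13.55 km/s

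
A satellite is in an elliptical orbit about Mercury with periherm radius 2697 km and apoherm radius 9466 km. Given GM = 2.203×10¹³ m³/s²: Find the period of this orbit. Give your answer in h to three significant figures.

T ≈ 5.58 h

Semi-major axis a = (r_p + r_a)/2 = (2697.0 + 9466.0)/2 = 6081.5 km = 6.082×10⁶ m.
By Kepler's third law T = 2π√(a³/μ) = 2π × 3.195×10³ = 2.008×10⁴ s.
= 5.577 h.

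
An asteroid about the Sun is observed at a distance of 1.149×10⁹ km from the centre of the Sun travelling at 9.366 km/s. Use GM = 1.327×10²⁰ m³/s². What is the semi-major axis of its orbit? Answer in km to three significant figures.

r = 1.149×10¹² m.
Vis-viva rearranged: 1/a = 2/r − v²/μ = 1.741×10⁻¹² − 6.611×10⁻¹³ = 1.080×10⁻¹² m⁻¹.
a = 9.263×10¹¹ m = 9.2628×10⁸ km.

a ≈ 9.26×10⁸ km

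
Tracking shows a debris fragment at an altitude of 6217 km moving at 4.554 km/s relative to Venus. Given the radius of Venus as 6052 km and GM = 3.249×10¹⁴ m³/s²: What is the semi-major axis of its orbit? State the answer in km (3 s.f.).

r = 6052 + 6217 = 12269 km = 1.227×10⁷ m.
Vis-viva rearranged: 1/a = 2/r − v²/μ = 1.630×10⁻⁷ − 6.383×10⁻⁸ = 9.918×10⁻⁸ m⁻¹.
a = 1.008×10⁷ m = 10083 km.

a ≈ 10100 km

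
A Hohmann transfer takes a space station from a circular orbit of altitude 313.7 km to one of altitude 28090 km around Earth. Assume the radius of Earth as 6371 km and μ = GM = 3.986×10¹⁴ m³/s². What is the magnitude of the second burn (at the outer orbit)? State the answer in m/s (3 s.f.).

r₁ = 6371 + 313.7 = 6684.7 km = 6.6847×10⁶ m.
r₂ = 6371 + 28090 = 34461 km = 3.4461×10⁷ m.
Transfer ellipse a_t = (r₁ + r₂)/2 = 2.057×10⁷ m.
At r₁: circular v_c1 = √(μ/r₁) = 7722 m/s; transfer-perigee v_p = √[μ(2/r₁ − 1/a_t)] = 9994 m/s.
At r₂: circular v_c2 = √(μ/r₂) = 3401 m/s; transfer-apogee v_a = √[μ(2/r₂ − 1/a_t)] = 1939 m/s.
Δv₂ = v_c2 − v_a = 1462 m/s.

Δv ≈ 1460 m/s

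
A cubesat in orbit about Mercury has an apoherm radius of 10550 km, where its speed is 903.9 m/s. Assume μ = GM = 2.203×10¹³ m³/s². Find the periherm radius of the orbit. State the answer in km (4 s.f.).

periherm radius ≈ 2566 km

r_a = 1.055×10⁷ m.
Specific energy ε = v²/2 − μ/r = -1.680×10⁶ J/kg, so a = −μ/(2ε) = 6.558×10⁶ m.
The apsides satisfy r_p + r_a = 2a, so the periherm radius is 2a − r_a = 2.566×10⁶ m = 2566.0 km.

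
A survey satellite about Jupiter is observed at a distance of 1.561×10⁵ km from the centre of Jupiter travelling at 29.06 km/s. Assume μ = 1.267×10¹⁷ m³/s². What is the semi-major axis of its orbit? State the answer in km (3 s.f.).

a ≈ 1.63×10⁵ km

r = 1.561×10⁸ m.
Vis-viva rearranged: 1/a = 2/r − v²/μ = 1.281×10⁻⁸ − 6.665×10⁻⁹ = 6.147×10⁻⁹ m⁻¹.
a = 1.627×10⁸ m = 1.6268×10⁵ km.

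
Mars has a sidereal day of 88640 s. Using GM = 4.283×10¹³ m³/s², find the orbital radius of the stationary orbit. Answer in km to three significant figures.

A synchronous orbit has period T, so by Kepler's third law a = (μT²/4π²)^(1/3).
μT²/4π² = 4.283×10¹³ × (8.864×10⁴)² / 39.48 = 8.524×10²¹ m³.
a = 2.043×10⁷ m = 20428 km.

r_sync ≈ 20400 km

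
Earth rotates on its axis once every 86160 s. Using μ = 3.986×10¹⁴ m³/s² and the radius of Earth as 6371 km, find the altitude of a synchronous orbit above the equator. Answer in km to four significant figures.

h_sync ≈ 35790 km

A synchronous orbit has period T, so by Kepler's third law a = (μT²/4π²)^(1/3).
μT²/4π² = 3.986×10¹⁴ × (8.616×10⁴)² / 39.48 = 7.495×10²² m³.
a = 4.216×10⁷ m = 42163 km.
Altitude h = a − R = 42163 − 6371 = 35792 km.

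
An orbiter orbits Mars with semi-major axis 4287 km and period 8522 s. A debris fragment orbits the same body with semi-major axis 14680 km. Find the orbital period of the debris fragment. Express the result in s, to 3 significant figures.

T₂ ≈ 54000 s

Kepler's third law: T² ∝ a³, so T₂ = T₁ (a₂/a₁)^(3/2).
a₂/a₁ = 3.424, (a₂/a₁)^(3/2) = 6.337.
T₂ = 8522 × 6.337 = 54000 s.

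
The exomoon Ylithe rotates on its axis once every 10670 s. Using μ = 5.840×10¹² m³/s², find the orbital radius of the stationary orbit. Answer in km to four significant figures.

A synchronous orbit has period T, so by Kepler's third law a = (μT²/4π²)^(1/3).
μT²/4π² = 5.840×10¹² × (1.067×10⁴)² / 39.48 = 1.684×10¹⁹ m³.
a = 2.563×10⁶ m = 2563.3 km.

r_sync ≈ 2563 km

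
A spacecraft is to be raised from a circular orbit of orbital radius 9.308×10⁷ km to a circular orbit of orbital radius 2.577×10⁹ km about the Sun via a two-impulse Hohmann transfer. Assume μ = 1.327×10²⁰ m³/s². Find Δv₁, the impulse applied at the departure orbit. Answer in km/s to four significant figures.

Δv ≈ 14.70 km/s

r₁ = 9.308×10⁷ km = 9.308×10¹⁰ m.
r₂ = 2.577×10⁹ km = 2.577×10¹² m.
Transfer ellipse a_t = (r₁ + r₂)/2 = 1.335×10¹² m.
At r₁: circular v_c1 = √(μ/r₁) = 37760 m/s; transfer-perihelion v_p = √[μ(2/r₁ − 1/a_t)] = 52460 m/s.
Δv₁ = v_p − v_c1 = 14700 m/s.
= 14.70 km/s.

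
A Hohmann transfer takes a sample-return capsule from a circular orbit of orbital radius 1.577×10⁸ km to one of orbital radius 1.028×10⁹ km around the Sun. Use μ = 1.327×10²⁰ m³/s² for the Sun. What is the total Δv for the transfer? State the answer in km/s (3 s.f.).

Δv_total ≈ 14.7 km/s

r₁ = 1.577×10⁸ km = 1.577×10¹¹ m.
r₂ = 1.028×10⁹ km = 1.028×10¹² m.
Transfer ellipse a_t = (r₁ + r₂)/2 = 5.928×10¹¹ m.
At r₁: circular v_c1 = √(μ/r₁) = 29010 m/s; transfer-perihelion v_p = √[μ(2/r₁ − 1/a_t)] = 38200 m/s.
Δv₁ = v_p − v_c1 = 9190 m/s.
At r₂: circular v_c2 = √(μ/r₂) = 11360 m/s; transfer-aphelion v_a = √[μ(2/r₂ − 1/a_t)] = 5860 m/s.
Δv₂ = v_c2 − v_a = 5502 m/s.
Total Δv = Δv₁ + Δv₂ = 14690 m/s = 14.69 km/s.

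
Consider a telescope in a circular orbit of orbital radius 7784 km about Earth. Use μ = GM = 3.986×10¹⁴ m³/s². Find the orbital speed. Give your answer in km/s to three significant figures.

v ≈ 7.16 km/s

r = 7784 km = 7.784×10⁶ m.
For a circular orbit v = √(μ/r) = √(3.986×10¹⁴ / 7.784×10⁶) = √(5.121×10⁷) = 7156 m/s.
That is 7.156 km/s.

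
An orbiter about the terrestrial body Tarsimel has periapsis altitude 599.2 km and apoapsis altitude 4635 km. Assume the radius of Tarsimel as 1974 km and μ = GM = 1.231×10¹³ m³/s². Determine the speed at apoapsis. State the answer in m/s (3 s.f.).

v ≈ 1020 m/s

r_p = 1974 + 599.2 = 2573.2 km = 2.5732×10⁶ m.
r_a = 1974 + 4635 = 6609.0 km = 6.6090×10⁶ m.
Semi-major axis a = (r_p + r_a)/2 = 4591.1 km = 4.591×10⁶ m.
Vis-viva: v² = μ(2/r − 1/a) = 1.231×10¹³ × (3.026×10⁻⁷ − 2.178×10⁻⁷) = 1.044×10⁶ m²/s².
v = 1022 m/s.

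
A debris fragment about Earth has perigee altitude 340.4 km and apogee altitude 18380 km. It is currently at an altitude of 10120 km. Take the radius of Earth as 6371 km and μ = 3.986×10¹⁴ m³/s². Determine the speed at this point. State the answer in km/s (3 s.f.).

r_p = 6371 + 340.4 = 6711.4 km = 6.7114×10⁶ m.
r_a = 6371 + 18380 = 24751 km = 2.4751×10⁷ m.
r = 6371 + 10120 = 16491 km = 1.649×10⁷ m.
Semi-major axis a = (r_p + r_a)/2 = 15731 km = 1.573×10⁷ m.
Vis-viva: v² = μ(2/r − 1/a) = 3.986×10¹⁴ × (1.213×10⁻⁷ − 6.357×10⁻⁸) = 2.300×10⁷ m²/s².
v = 4796 m/s = 4.796 km/s.

v ≈ 4.80 km/s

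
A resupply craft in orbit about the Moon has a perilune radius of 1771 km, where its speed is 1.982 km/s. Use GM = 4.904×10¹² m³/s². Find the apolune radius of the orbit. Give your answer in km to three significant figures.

apolune radius ≈ 4320 km

r_p = 1.771×10⁶ m.
Specific energy ε = v²/2 − μ/r = -8.049×10⁵ J/kg, so a = −μ/(2ε) = 3.046×10⁶ m.
The apsides satisfy r_p + r_a = 2a, so the apolune radius is 2a − r_p = 4.322×10⁶ m = 4321.7 km.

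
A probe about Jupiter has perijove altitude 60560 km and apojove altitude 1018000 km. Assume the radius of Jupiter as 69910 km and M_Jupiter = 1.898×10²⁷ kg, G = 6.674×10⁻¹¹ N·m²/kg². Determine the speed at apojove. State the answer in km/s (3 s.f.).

μ = GM = 6.674×10⁻¹¹ × 1.898×10²⁷ = 1.267×10¹⁷ m³/s².
r_p = 69910 + 60560 = 130470 km = 1.3047×10⁸ m.
r_a = 69910 + 1018000 = 1087900 km = 1.0879×10⁹ m.
Semi-major axis a = (r_p + r_a)/2 = 6.0919×10⁵ km = 6.092×10⁸ m.
Vis-viva: v² = μ(2/r − 1/a) = 1.267×10¹⁷ × (1.838×10⁻⁹ − 1.642×10⁻⁹) = 2.494×10⁷ m²/s².
v = 4994 m/s = 4.994 km/s.

v ≈ 4.99 km/s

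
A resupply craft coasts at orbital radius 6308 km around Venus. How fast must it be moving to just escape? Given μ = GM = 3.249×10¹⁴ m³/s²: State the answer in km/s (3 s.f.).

v_esc ≈ 10.1 km/s

r = 6308 km = 6.308×10⁶ m.
Escape speed v_esc = √(2μ/r) = √(2 × 3.249×10¹⁴ / 6.308×10⁶) = √(1.030×10⁸) = 10150 m/s.
= 10.15 km/s.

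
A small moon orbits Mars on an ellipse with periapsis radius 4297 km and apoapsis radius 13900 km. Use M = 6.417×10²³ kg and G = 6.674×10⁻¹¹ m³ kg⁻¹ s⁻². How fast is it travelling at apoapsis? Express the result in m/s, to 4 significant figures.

μ = GM = 6.674×10⁻¹¹ × 6.417×10²³ = 4.283×10¹³ m³/s².
Semi-major axis a = (r_p + r_a)/2 = 9098.5 km = 9.098×10⁶ m.
Vis-viva: v² = μ(2/r − 1/a) = 4.283×10¹³ × (1.439×10⁻⁷ − 1.099×10⁻⁷) = 1.455×10⁶ m²/s².
v = 1206 m/s.

v ≈ 1206 m/s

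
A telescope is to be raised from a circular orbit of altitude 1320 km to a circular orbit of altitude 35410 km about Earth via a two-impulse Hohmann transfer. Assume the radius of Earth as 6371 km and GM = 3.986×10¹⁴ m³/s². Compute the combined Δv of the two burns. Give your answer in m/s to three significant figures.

Δv_total ≈ 3520 m/s

r₁ = 6371 + 1320 = 7691.0 km = 7.6910×10⁶ m.
r₂ = 6371 + 35410 = 41781 km = 4.1781×10⁷ m.
Transfer ellipse a_t = (r₁ + r₂)/2 = 2.474×10⁷ m.
At r₁: circular v_c1 = √(μ/r₁) = 7199 m/s; transfer-perigee v_p = √[μ(2/r₁ − 1/a_t)] = 9356 m/s.
Δv₁ = v_p − v_c1 = 2157 m/s.
At r₂: circular v_c2 = √(μ/r₂) = 3089 m/s; transfer-apogee v_a = √[μ(2/r₂ − 1/a_t)] = 1722 m/s.
Δv₂ = v_c2 − v_a = 1366 m/s.
Total Δv = Δv₁ + Δv₂ = 3524 m/s.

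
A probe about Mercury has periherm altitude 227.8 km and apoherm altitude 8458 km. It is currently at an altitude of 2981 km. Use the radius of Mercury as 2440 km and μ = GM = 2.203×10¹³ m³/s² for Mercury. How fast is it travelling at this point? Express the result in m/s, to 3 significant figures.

v ≈ 2210 m/s

r_p = 2440 + 227.8 = 2667.8 km = 2.6678×10⁶ m.
r_a = 2440 + 8458 = 10898 km = 1.0898×10⁷ m.
r = 2440 + 2981 = 5421.0 km = 5.421×10⁶ m.
Semi-major axis a = (r_p + r_a)/2 = 6782.9 km = 6.783×10⁶ m.
Vis-viva: v² = μ(2/r − 1/a) = 2.203×10¹³ × (3.689×10⁻⁷ − 1.474×10⁻⁷) = 4.880×10⁶ m²/s².
v = 2209 m/s.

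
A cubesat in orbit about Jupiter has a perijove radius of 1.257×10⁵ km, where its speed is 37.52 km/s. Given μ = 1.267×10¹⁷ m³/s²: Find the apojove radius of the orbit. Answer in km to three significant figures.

r_p = 1.257×10⁸ m.
Specific energy ε = v²/2 − μ/r = -3.041×10⁸ J/kg, so a = −μ/(2ε) = 2.083×10⁸ m.
The apsides satisfy r_p + r_a = 2a, so the apojove radius is 2a − r_p = 2.910×10⁸ m = 2.9097×10⁵ km.

apojove radius ≈ 2.91×10⁵ km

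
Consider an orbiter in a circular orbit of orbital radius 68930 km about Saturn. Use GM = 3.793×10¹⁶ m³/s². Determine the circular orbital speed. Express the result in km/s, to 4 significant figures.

r = 68930 km = 6.893×10⁷ m.
For a circular orbit v = √(μ/r) = √(3.793×10¹⁶ / 6.893×10⁷) = √(5.503×10⁸) = 23460 m/s.
That is 23.46 km/s.

v ≈ 23.46 km/s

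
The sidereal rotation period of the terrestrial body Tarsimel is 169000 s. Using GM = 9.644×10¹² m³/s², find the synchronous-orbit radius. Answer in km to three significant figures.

A synchronous orbit has period T, so by Kepler's third law a = (μT²/4π²)^(1/3).
μT²/4π² = 9.644×10¹² × (1.690×10⁵)² / 39.48 = 6.977×10²¹ m³.
a = 1.911×10⁷ m = 19108 km.

r_sync ≈ 19100 km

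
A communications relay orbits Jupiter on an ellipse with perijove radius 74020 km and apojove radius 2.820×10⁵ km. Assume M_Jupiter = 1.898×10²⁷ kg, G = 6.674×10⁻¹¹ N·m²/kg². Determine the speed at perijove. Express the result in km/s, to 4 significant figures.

μ = GM = 6.674×10⁻¹¹ × 1.898×10²⁷ = 1.267×10¹⁷ m³/s².
Semi-major axis a = (r_p + r_a)/2 = 1.7801×10⁵ km = 1.780×10⁸ m.
Vis-viva: v² = μ(2/r − 1/a) = 1.267×10¹⁷ × (2.702×10⁻⁸ − 5.618×10⁻⁹) = 2.711×10⁹ m²/s².
v = 52070 m/s = 52.07 km/s.

v ≈ 52.07 km/s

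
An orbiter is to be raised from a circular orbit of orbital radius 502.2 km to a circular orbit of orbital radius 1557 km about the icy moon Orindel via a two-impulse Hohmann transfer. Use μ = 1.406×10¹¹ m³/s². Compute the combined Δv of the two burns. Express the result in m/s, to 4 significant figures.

Δv_total ≈ 212.2 m/s

r₁ = 502.2 km = 5.022×10⁵ m.
r₂ = 1557 km = 1.557×10⁶ m.
Transfer ellipse a_t = (r₁ + r₂)/2 = 1.030×10⁶ m.
At r₁: circular v_c1 = √(μ/r₁) = 529.1 m/s; transfer-periapsis v_p = √[μ(2/r₁ − 1/a_t)] = 650.7 m/s.
Δv₁ = v_p − v_c1 = 121.6 m/s.
At r₂: circular v_c2 = √(μ/r₂) = 300.5 m/s; transfer-apoapsis v_a = √[μ(2/r₂ − 1/a_t)] = 209.9 m/s.
Δv₂ = v_c2 − v_a = 90.63 m/s.
Total Δv = Δv₁ + Δv₂ = 212.2 m/s.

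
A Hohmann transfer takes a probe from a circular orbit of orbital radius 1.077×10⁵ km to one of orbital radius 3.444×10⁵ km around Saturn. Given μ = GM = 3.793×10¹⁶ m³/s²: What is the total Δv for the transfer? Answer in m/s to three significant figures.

Δv_total ≈ 7650 m/s

r₁ = 1.077×10⁵ km = 1.077×10⁸ m.
r₂ = 3.444×10⁵ km = 3.444×10⁸ m.
Transfer ellipse a_t = (r₁ + r₂)/2 = 2.260×10⁸ m.
At r₁: circular v_c1 = √(μ/r₁) = 18770 m/s; transfer-perikrone v_p = √[μ(2/r₁ − 1/a_t)] = 23160 m/s.
Δv₁ = v_p − v_c1 = 4397 m/s.
At r₂: circular v_c2 = √(μ/r₂) = 10490 m/s; transfer-apokrone v_a = √[μ(2/r₂ − 1/a_t)] = 7244 m/s.
Δv₂ = v_c2 − v_a = 3251 m/s.
Total Δv = Δv₁ + Δv₂ = 7648 m/s.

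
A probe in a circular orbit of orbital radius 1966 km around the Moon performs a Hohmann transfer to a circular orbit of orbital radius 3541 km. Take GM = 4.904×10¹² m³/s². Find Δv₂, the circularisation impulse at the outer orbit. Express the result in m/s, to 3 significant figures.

Δv ≈ 182 m/s

r₁ = 1966 km = 1.966×10⁶ m.
r₂ = 3541 km = 3.541×10⁶ m.
Transfer ellipse a_t = (r₁ + r₂)/2 = 2.754×10⁶ m.
At r₁: circular v_c1 = √(μ/r₁) = 1579 m/s; transfer-perilune v_p = √[μ(2/r₁ − 1/a_t)] = 1791 m/s.
At r₂: circular v_c2 = √(μ/r₂) = 1177 m/s; transfer-apolune v_a = √[μ(2/r₂ − 1/a_t)] = 994.4 m/s.
Δv₂ = v_c2 − v_a = 182.4 m/s.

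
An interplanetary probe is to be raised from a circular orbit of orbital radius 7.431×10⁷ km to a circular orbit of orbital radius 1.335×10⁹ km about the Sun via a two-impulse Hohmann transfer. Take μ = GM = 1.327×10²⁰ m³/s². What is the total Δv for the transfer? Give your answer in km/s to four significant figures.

Δv_total ≈ 22.64 km/s

r₁ = 7.431×10⁷ km = 7.431×10¹⁰ m.
r₂ = 1.335×10⁹ km = 1.335×10¹² m.
Transfer ellipse a_t = (r₁ + r₂)/2 = 7.047×10¹¹ m.
At r₁: circular v_c1 = √(μ/r₁) = 42260 m/s; transfer-perihelion v_p = √[μ(2/r₁ − 1/a_t)] = 58170 m/s.
Δv₁ = v_p − v_c1 = 15910 m/s.
At r₂: circular v_c2 = √(μ/r₂) = 9970 m/s; transfer-aphelion v_a = √[μ(2/r₂ − 1/a_t)] = 3238 m/s.
Δv₂ = v_c2 − v_a = 6732 m/s.
Total Δv = Δv₁ + Δv₂ = 22640 m/s = 22.64 km/s.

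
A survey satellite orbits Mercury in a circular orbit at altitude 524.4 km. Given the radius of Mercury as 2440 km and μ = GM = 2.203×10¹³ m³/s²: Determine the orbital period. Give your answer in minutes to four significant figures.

r = 2440 + 524.4 = 2964.4 km = 2.9644×10⁶ m.
Kepler's third law: T = 2π√(r³/μ) = 2π√((2.964×10⁶)³ / 2.203×10¹³).
r³/μ = 1.182×10⁶ s², so T = 2π × 1.087×10³ = 6.832×10³ s.
Converting: 6.832×10³ s ÷ 60.00 = 113.9 minutes.

T ≈ 113.9 minutes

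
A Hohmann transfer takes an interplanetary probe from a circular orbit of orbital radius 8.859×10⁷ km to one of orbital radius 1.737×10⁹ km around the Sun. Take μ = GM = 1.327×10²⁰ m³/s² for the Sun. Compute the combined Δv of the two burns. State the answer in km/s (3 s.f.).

r₁ = 8.859×10⁷ km = 8.859×10¹⁰ m.
r₂ = 1.737×10⁹ km = 1.737×10¹² m.
Transfer ellipse a_t = (r₁ + r₂)/2 = 9.128×10¹¹ m.
At r₁: circular v_c1 = √(μ/r₁) = 38700 m/s; transfer-perihelion v_p = √[μ(2/r₁ − 1/a_t)] = 53390 m/s.
Δv₁ = v_p − v_c1 = 14690 m/s.
At r₂: circular v_c2 = √(μ/r₂) = 8740 m/s; transfer-aphelion v_a = √[μ(2/r₂ − 1/a_t)] = 2723 m/s.
Δv₂ = v_c2 − v_a = 6018 m/s.
Total Δv = Δv₁ + Δv₂ = 20700 m/s = 20.70 km/s.

Δv_total ≈ 20.7 km/s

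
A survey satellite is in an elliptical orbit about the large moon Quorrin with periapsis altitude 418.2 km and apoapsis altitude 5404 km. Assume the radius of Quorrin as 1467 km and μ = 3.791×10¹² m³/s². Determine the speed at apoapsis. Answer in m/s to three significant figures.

r_p = 1467 + 418.2 = 1885.2 km = 1.8852×10⁶ m.
r_a = 1467 + 5404 = 6871.0 km = 6.8710×10⁶ m.
Semi-major axis a = (r_p + r_a)/2 = 4378.1 km = 4.378×10⁶ m.
Vis-viva: v² = μ(2/r − 1/a) = 3.791×10¹² × (2.911×10⁻⁷ − 2.284×10⁻⁷) = 2.376×10⁵ m²/s².
v = 487.4 m/s.

v ≈ 487 m/s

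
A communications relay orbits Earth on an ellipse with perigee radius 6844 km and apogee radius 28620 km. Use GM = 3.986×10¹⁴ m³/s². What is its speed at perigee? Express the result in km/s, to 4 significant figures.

v ≈ 9.695 km/s

Semi-major axis a = (r_p + r_a)/2 = 17732 km = 1.773×10⁷ m.
Vis-viva: v² = μ(2/r − 1/a) = 3.986×10¹⁴ × (2.922×10⁻⁷ − 5.640×10⁻⁸) = 9.400×10⁷ m²/s².
v = 9695 m/s = 9.695 km/s.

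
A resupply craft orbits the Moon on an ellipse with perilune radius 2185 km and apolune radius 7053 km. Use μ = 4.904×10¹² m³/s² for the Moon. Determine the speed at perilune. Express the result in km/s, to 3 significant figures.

v ≈ 1.85 km/s

Semi-major axis a = (r_p + r_a)/2 = 4619.0 km = 4.619×10⁶ m.
Vis-viva: v² = μ(2/r − 1/a) = 4.904×10¹² × (9.153×10⁻⁷ − 2.165×10⁻⁷) = 3.427×10⁶ m²/s².
v = 1851 m/s = 1.851 km/s.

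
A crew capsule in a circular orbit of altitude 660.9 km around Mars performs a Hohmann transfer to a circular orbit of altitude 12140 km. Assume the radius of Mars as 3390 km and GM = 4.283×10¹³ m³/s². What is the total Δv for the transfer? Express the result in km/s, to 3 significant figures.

Δv_total ≈ 1.44 km/s

r₁ = 3390 + 660.9 = 4050.9 km = 4.0509×10⁶ m.
r₂ = 3390 + 12140 = 15530 km = 1.5530×10⁷ m.
Transfer ellipse a_t = (r₁ + r₂)/2 = 9.790×10⁶ m.
At r₁: circular v_c1 = √(μ/r₁) = 3252 m/s; transfer-periapsis v_p = √[μ(2/r₁ − 1/a_t)] = 4095 m/s.
Δv₁ = v_p − v_c1 = 843.7 m/s.
At r₂: circular v_c2 = √(μ/r₂) = 1661 m/s; transfer-apoapsis v_a = √[μ(2/r₂ − 1/a_t)] = 1068 m/s.
Δv₂ = v_c2 − v_a = 592.5 m/s.
Total Δv = Δv₁ + Δv₂ = 1436 m/s = 1.436 km/s.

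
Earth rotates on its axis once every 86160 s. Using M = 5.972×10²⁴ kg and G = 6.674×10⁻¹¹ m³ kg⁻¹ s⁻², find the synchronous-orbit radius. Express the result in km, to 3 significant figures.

μ = GM = 6.674×10⁻¹¹ × 5.972×10²⁴ = 3.986×10¹⁴ m³/s².
A synchronous orbit has period T, so by Kepler's third law a = (μT²/4π²)^(1/3).
μT²/4π² = 3.986×10¹⁴ × (8.616×10⁴)² / 39.48 = 7.495×10²² m³.
a = 4.216×10⁷ m = 42162 km.

r_sync ≈ 42200 km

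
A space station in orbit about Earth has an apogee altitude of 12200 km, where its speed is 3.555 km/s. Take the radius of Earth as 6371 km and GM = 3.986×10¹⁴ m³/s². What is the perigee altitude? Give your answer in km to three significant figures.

perigee altitude ≈ 1380 km

r_a = 6371 + 12200 = 18571 km = 1.857×10⁷ m.
Specific energy ε = v²/2 − μ/r = -1.514×10⁷ J/kg, so a = −μ/(2ε) = 1.316×10⁷ m.
The apsides satisfy r_p + r_a = 2a, so the perigee radius is 2a − r_a = 7.749×10⁶ m = 7748.7 km.
Perigee altitude = 7748.7 − 6371 = 1377.7 km.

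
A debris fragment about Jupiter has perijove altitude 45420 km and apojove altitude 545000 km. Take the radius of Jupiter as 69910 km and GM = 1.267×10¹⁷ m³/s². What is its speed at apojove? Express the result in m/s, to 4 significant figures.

r_p = 69910 + 45420 = 115330 km = 1.1533×10⁸ m.
r_a = 69910 + 545000 = 614910 km = 6.1491×10⁸ m.
Semi-major axis a = (r_p + r_a)/2 = 3.6512×10⁵ km = 3.651×10⁸ m.
Vis-viva: v² = μ(2/r − 1/a) = 1.267×10¹⁷ × (3.253×10⁻⁹ − 2.739×10⁻⁹) = 6.508×10⁷ m²/s².
v = 8067 m/s.

v ≈ 8067 m/s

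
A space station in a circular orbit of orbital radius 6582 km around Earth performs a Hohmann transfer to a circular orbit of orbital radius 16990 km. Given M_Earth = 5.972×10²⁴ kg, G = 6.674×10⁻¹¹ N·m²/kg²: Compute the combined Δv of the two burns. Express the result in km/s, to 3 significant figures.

μ = GM = 6.674×10⁻¹¹ × 5.972×10²⁴ = 3.986×10¹⁴ m³/s².
r₁ = 6582 km = 6.582×10⁶ m.
r₂ = 16990 km = 1.699×10⁷ m.
Transfer ellipse a_t = (r₁ + r₂)/2 = 1.179×10⁷ m.
At r₁: circular v_c1 = √(μ/r₁) = 7782 m/s; transfer-perigee v_p = √[μ(2/r₁ − 1/a_t)] = 9343 m/s.
Δv₁ = v_p − v_c1 = 1561 m/s.
At r₂: circular v_c2 = √(μ/r₂) = 4843 m/s; transfer-apogee v_a = √[μ(2/r₂ − 1/a_t)] = 3620 m/s.
Δv₂ = v_c2 − v_a = 1224 m/s.
Total Δv = Δv₁ + Δv₂ = 2785 m/s = 2.785 km/s.

Δv_total ≈ 2.79 km/s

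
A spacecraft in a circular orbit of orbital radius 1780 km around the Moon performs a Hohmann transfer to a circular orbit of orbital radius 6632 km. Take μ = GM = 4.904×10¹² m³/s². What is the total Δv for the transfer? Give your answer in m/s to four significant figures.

r₁ = 1780 km = 1.780×10⁶ m.
r₂ = 6632 km = 6.632×10⁶ m.
Transfer ellipse a_t = (r₁ + r₂)/2 = 4.206×10⁶ m.
At r₁: circular v_c1 = √(μ/r₁) = 1660 m/s; transfer-perilune v_p = √[μ(2/r₁ − 1/a_t)] = 2084 m/s.
Δv₁ = v_p − v_c1 = 424.4 m/s.
At r₂: circular v_c2 = √(μ/r₂) = 859.9 m/s; transfer-apolune v_a = √[μ(2/r₂ − 1/a_t)] = 559.4 m/s.
Δv₂ = v_c2 − v_a = 300.5 m/s.
Total Δv = Δv₁ + Δv₂ = 724.9 m/s.

Δv_total ≈ 724.9 m/s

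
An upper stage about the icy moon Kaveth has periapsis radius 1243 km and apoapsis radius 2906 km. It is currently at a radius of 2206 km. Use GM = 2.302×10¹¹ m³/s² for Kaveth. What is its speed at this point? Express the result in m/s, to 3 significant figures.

v ≈ 313 m/s

Semi-major axis a = (r_p + r_a)/2 = 2074.5 km = 2.074×10⁶ m.
Vis-viva: v² = μ(2/r − 1/a) = 2.302×10¹¹ × (9.066×10⁻⁷ − 4.820×10⁻⁷) = 9.774×10⁴ m²/s².
v = 312.6 m/s.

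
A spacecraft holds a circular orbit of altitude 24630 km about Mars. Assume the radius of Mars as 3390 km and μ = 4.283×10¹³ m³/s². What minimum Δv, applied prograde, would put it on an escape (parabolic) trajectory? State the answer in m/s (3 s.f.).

r = 3390 + 24630 = 28020 km = 2.8020×10⁷ m.
Circular speed v_c = √(μ/r) = 1236 m/s.
Escape speed v_esc = √(2μ/r) = √2 × v_c = 1748 m/s.
Δv = v_esc − v_c = 512.1 m/s.

Δv ≈ 512 m/s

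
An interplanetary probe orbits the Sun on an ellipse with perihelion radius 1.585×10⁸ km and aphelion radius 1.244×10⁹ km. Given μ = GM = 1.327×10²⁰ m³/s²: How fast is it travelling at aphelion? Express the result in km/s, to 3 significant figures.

Semi-major axis a = (r_p + r_a)/2 = 7.0125×10⁸ km = 7.012×10¹¹ m.
Vis-viva: v² = μ(2/r − 1/a) = 1.327×10²⁰ × (1.608×10⁻¹² − 1.426×10⁻¹²) = 2.411×10⁷ m²/s².
v = 4910 m/s = 4.910 km/s.

v ≈ 4.91 km/s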